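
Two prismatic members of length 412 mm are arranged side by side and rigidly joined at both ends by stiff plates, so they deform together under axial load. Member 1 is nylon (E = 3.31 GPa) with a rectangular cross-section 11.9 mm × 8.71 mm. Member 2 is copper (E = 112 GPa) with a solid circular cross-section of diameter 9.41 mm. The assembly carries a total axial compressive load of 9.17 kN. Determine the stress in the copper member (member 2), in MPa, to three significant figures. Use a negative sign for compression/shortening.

A_1 = 103.6 mm².
A_2 = 69.55 mm².
Equal strain + equilibrium ⇒ each member carries load in proportion to AE: A₁E₁ = 343100 N, A₂E₂ = 7789000 N, ΣAE = 8132000 N.
σ₂ = P·E₂/ΣAE = -9170·112000/8132000 = -126.3 MPa.

-126 MPa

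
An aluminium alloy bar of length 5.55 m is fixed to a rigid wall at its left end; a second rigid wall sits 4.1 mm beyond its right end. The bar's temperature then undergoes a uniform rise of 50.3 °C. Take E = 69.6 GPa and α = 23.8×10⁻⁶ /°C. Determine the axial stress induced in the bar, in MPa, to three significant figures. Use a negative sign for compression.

Free thermal expansion αLΔT = 23.8e-6 · 5550 · 50.3 = 6.644 mm.
The walls engage after the gap closes; constrained expansion = 6.644 − 4.1 = 2.544 mm.
The walls impose strain ε = −(2.544)/5550 = -4.5840e-04; σ = Eε = 69600 · -4.5840e-04 = -31.9 MPa.

-31.9 MPa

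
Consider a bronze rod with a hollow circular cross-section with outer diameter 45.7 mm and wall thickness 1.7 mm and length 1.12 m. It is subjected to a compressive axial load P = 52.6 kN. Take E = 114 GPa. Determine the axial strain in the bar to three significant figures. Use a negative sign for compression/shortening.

A = 235 mm².
σ = N/A = -223.8 MPa; ε = σ/E = -223.8/114000 = -1.963e-03.

-0.00196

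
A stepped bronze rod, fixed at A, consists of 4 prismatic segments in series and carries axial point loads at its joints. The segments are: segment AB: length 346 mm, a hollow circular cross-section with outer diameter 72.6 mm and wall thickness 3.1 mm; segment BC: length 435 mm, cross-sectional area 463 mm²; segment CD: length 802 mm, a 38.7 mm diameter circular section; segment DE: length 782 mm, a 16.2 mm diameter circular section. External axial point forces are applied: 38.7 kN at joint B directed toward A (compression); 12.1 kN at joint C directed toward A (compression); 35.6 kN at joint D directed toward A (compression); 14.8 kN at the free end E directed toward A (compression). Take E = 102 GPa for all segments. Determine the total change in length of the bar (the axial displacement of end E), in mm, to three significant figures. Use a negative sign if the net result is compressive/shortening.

Internal axial forces (sectioning from the free end, tension +): N_DE = -14.8 kN, N_CD = -50.4 kN, N_BC = -62.5 kN, N_AB = -101.2 kN.
A_AB = 676.9 mm².
A_CD = 1176 mm².
A_DE = 206.1 mm².
δ_AB = -101200·346/(676.9·102000) = -0.5072 mm
δ_BC = -62500·435/(463·102000) = -0.5757 mm
δ_CD = -50400·802/(1176·102000) = -0.3369 mm
δ_DE = -14800·782/(206.1·102000) = -0.5505 mm
δ = Σδ_i = -1.97 mm.

-1.97 mm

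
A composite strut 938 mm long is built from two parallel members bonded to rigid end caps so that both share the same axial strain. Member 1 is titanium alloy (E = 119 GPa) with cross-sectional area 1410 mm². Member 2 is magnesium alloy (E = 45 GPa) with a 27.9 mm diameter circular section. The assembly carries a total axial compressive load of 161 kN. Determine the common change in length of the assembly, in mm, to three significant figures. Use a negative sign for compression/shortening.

A_2 = 611.4 mm².
Equal strain + equilibrium ⇒ each member carries load in proportion to AE: A₁E₁ = 167800000 N, A₂E₂ = 27510000 N, ΣAE = 195300000 N.
δ = PL/ΣAE = -161000·938/195300000 = -0.7733 mm.

-0.773 mm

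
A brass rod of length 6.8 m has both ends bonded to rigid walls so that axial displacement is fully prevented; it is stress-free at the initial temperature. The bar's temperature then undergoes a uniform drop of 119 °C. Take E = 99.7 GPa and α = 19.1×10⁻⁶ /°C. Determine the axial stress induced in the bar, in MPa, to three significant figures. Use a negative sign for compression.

227 MPa

Free thermal expansion αLΔT = 19.1e-6 · 6800 · -119 = -15.46 mm.
The walls impose strain ε = −(-15.46)/6800 = 2.2729e-03; σ = Eε = 99700 · 2.2729e-03 = 226.6 MPa.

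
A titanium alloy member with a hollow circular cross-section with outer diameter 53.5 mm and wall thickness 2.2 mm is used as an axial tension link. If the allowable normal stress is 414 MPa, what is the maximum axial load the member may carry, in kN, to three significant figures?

147 kN

A = 354.6 mm².
P_max = σ_allow · A = 414 · 354.6 = 146800 N = 146.8 kN.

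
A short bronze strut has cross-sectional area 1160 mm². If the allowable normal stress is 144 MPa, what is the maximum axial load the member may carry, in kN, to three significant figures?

167 kN

P_max = σ_allow · A = 144 · 1160 = 167000 N = 167 kN.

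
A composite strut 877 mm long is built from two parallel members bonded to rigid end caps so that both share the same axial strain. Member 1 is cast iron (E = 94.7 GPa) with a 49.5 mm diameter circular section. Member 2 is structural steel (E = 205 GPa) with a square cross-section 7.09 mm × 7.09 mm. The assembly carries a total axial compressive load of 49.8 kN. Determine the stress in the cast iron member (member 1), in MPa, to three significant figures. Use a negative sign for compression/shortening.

-24.5 MPa

A_1 = 1924 mm².
A_2 = 50.27 mm².
Equal strain + equilibrium ⇒ each member carries load in proportion to AE: A₁E₁ = 182200000 N, A₂E₂ = 10300000 N, ΣAE = 192500000 N.
σ₁ = P·E₁/ΣAE = -49800·94700/192500000 = -24.49 MPa.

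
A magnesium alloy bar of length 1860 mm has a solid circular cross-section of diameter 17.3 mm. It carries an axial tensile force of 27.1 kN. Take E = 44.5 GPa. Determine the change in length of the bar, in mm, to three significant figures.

4.82 mm

A = 235.1 mm².
δ_mech = NL/(AE) = 27100·1860/(235.1·44500) = 4.819 mm.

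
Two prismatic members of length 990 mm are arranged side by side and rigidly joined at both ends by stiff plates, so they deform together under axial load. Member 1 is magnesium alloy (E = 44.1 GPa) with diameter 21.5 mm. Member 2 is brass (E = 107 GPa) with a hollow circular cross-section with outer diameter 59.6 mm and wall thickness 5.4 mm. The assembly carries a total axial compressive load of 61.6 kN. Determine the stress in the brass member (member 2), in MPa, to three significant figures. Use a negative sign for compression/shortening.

A_1 = 363.1 mm².
A_2 = 919.5 mm².
Equal strain + equilibrium ⇒ each member carries load in proportion to AE: A₁E₁ = 16010000 N, A₂E₂ = 98380000 N, ΣAE = 114400000 N.
σ₂ = P·E₂/ΣAE = -61600·107000/114400000 = -57.62 MPa.

-57.6 MPa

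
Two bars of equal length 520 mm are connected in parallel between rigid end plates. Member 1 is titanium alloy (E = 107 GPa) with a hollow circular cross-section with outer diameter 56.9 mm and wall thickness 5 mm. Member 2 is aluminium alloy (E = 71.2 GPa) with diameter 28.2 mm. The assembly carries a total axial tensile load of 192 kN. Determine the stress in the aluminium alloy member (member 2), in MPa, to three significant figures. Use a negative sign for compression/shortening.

104 MPa

A_1 = 815.2 mm².
A_2 = 624.6 mm².
Equal strain + equilibrium ⇒ each member carries load in proportion to AE: A₁E₁ = 87230000 N, A₂E₂ = 44470000 N, ΣAE = 131700000 N.
σ₂ = P·E₂/ΣAE = 192000·71200/131700000 = 103.8 MPa.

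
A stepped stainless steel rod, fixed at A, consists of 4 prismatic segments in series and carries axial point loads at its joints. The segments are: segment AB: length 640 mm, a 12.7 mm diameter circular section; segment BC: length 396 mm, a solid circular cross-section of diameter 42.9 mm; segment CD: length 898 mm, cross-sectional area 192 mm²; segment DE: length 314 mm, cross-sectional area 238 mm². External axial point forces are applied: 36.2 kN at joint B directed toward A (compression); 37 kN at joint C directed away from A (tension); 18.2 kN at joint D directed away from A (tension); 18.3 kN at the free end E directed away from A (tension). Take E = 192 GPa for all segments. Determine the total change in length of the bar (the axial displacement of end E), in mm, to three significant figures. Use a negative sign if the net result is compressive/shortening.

2.10 mm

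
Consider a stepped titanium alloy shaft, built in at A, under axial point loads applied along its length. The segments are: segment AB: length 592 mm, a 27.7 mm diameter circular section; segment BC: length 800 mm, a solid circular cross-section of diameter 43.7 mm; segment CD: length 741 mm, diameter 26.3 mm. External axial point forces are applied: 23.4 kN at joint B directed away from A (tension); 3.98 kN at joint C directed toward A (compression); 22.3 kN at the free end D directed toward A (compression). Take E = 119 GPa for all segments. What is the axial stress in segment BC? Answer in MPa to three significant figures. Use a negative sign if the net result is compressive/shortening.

-17.5 MPa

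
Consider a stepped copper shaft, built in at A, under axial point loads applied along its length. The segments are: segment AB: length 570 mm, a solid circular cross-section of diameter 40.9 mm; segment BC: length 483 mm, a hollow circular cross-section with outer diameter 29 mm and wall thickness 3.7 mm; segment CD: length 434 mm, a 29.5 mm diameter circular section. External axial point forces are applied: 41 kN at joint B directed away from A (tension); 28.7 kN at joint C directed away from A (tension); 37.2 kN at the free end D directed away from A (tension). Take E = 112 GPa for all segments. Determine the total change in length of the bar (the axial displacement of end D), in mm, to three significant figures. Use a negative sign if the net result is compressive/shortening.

Internal axial forces (sectioning from the free end, tension +): N_CD = 37.2 kN, N_BC = 65.9 kN, N_AB = 106.9 kN.
A_AB = 1314 mm².
A_BC = 294.1 mm².
A_CD = 683.5 mm².
δ_AB = 106900·570/(1314·112000) = 0.4141 mm
δ_BC = 65900·483/(294.1·112000) = 0.9664 mm
δ_CD = 37200·434/(683.5·112000) = 0.2109 mm
δ = Σδ_i = 1.591 mm.

1.59 mm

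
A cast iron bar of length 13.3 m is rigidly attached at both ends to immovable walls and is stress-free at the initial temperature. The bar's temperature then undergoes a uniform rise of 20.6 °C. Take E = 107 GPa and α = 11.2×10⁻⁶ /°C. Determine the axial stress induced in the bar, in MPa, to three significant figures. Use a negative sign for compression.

-24.7 MPa

Free thermal expansion αLΔT = 11.2e-6 · 13300 · 20.6 = 3.069 mm.
The walls impose strain ε = −(3.069)/13300 = -2.3072e-04; σ = Eε = 107000 · -2.3072e-04 = -24.69 MPa.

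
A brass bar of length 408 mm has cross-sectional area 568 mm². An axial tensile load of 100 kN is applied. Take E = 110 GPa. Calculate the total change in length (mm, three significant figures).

0.653 mm

δ_mech = NL/(AE) = 100000·408/(568·110000) = 0.653 mm.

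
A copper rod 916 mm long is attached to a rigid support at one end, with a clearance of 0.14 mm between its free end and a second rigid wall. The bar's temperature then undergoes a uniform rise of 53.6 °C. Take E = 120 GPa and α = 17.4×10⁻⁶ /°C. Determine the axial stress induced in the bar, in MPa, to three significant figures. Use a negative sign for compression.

Free thermal expansion αLΔT = 17.4e-6 · 916 · 53.6 = 0.8543 mm.
The walls engage after the gap closes; constrained expansion = 0.8543 − 0.14 = 0.7143 mm.
The walls impose strain ε = −(0.7143)/916 = -7.7980e-04; σ = Eε = 120000 · -7.7980e-04 = -93.58 MPa.

-93.6 MPa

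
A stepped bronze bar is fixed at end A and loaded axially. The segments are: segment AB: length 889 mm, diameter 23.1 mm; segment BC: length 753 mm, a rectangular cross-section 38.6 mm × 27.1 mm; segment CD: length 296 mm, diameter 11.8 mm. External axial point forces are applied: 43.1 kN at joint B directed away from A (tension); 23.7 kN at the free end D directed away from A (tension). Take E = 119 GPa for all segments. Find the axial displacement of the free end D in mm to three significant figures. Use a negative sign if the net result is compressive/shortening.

Internal axial forces (sectioning from the free end, tension +): N_CD = 23.7 kN, N_BC = 23.7 kN, N_AB = 66.8 kN.
A_AB = 419.1 mm².
A_BC = 1046 mm².
A_CD = 109.4 mm².
δ_AB = 66800·889/(419.1·119000) = 1.191 mm
δ_BC = 23700·753/(1046·119000) = 0.1434 mm
δ_CD = 23700·296/(109.4·119000) = 0.5391 mm
δ = Σδ_i = 1.873 mm.

1.87 mm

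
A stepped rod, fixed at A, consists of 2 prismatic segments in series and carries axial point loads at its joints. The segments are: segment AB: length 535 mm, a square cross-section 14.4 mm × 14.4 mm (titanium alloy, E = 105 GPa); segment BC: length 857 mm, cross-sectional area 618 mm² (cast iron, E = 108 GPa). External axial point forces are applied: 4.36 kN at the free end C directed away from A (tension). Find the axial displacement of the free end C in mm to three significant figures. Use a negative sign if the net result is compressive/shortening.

Internal axial forces (sectioning from the free end, tension +): N_BC = 4.36 kN, N_AB = 4.36 kN.
A_AB = 207.4 mm².
δ_AB = 4360·535/(207.4·105000) = 0.1071 mm
δ_BC = 4360·857/(618·108000) = 0.05598 mm
δ = Σδ_i = 0.1631 mm.

0.163 mm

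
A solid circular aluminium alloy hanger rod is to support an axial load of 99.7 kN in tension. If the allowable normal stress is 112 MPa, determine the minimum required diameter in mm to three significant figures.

33.7 mm

Required area A ≥ P/σ_allow = 99700/112 = 890.2 mm².
For a solid circular section, d ≥ √(4A/π) = 33.67 mm.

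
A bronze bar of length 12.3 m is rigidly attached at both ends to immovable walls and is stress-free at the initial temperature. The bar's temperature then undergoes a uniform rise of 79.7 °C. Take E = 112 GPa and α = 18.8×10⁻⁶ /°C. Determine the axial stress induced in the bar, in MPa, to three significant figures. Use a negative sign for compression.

Free thermal expansion αLΔT = 18.8e-6 · 12300 · 79.7 = 18.43 mm.
The walls impose strain ε = −(18.43)/12300 = -1.4984e-03; σ = Eε = 112000 · -1.4984e-03 = -167.8 MPa.

-168 MPa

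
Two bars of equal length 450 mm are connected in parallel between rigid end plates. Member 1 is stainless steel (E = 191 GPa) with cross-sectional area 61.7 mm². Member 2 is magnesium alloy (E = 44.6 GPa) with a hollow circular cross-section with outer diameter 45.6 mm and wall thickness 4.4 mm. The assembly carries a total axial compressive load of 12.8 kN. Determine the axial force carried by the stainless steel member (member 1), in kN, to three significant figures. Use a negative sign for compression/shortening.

A_2 = 569.5 mm².
Equal strain + equilibrium ⇒ each member carries load in proportion to AE: A₁E₁ = 11780000 N, A₂E₂ = 25400000 N, ΣAE = 37180000 N.
F₁ = P·A₁E₁/ΣAE = -12800·11780000/37180000 = -4057 N.

-4.06 kN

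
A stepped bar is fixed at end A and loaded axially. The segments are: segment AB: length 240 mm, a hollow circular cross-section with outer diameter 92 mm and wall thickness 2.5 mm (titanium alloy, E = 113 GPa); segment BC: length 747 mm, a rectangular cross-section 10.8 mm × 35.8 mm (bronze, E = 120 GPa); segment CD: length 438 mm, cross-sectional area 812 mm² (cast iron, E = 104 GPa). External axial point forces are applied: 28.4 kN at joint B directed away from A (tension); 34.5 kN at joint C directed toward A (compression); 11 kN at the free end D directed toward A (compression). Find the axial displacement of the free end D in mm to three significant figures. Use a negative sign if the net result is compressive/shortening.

Internal axial forces (sectioning from the free end, tension +): N_CD = -11 kN, N_BC = -45.5 kN, N_AB = -17.1 kN.
A_AB = 702.9 mm².
A_BC = 386.6 mm².
δ_AB = -17100·240/(702.9·113000) = -0.05167 mm
δ_BC = -45500·747/(386.6·120000) = -0.7326 mm
δ_CD = -11000·438/(812·104000) = -0.05705 mm
δ = Σδ_i = -0.8413 mm.

-0.841 mm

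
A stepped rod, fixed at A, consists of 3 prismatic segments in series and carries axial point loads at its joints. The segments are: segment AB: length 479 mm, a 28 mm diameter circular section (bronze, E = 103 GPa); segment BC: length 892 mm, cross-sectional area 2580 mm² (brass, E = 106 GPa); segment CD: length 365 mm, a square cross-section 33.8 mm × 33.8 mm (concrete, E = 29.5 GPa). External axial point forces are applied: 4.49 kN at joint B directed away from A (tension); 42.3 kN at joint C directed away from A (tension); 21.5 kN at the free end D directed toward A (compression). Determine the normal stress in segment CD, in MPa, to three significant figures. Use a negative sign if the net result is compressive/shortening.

Internal axial forces (sectioning from the free end, tension +): N_CD = -21.5 kN, N_BC = 20.8 kN, N_AB = 25.29 kN.
A_CD = 1142 mm².
σ_CD = N_CD/A_CD = -21500/1142 = -18.82 MPa.

-18.8 MPa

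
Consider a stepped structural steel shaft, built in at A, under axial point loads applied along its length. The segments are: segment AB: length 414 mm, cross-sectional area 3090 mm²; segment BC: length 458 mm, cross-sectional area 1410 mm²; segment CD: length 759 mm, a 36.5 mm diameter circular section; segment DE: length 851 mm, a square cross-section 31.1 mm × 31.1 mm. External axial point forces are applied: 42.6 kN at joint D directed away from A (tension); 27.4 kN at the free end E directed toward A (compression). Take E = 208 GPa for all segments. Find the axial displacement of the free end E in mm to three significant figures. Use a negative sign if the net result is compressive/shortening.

-0.0294 mm

Internal axial forces (sectioning from the free end, tension +): N_DE = -27.4 kN, N_CD = 15.2 kN, N_BC = 15.2 kN, N_AB = 15.2 kN.
A_CD = 1046 mm².
A_DE = 967.2 mm².
δ_AB = 15200·414/(3090·208000) = 0.009791 mm
δ_BC = 15200·458/(1410·208000) = 0.02374 mm
δ_CD = 15200·759/(1046·208000) = 0.05301 mm
δ_DE = -27400·851/(967.2·208000) = -0.1159 mm
δ = Σδ_i = -0.02937 mm.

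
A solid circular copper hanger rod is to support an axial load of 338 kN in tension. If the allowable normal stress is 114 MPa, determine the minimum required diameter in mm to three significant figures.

61.4 mm

Required area A ≥ P/σ_allow = 338000/114 = 2965 mm².
For a solid circular section, d ≥ √(4A/π) = 61.44 mm.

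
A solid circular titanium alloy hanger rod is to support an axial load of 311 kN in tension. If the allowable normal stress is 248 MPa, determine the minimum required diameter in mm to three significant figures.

Required area A ≥ P/σ_allow = 311000/248 = 1254 mm².
For a solid circular section, d ≥ √(4A/π) = 39.96 mm.

40.0 mm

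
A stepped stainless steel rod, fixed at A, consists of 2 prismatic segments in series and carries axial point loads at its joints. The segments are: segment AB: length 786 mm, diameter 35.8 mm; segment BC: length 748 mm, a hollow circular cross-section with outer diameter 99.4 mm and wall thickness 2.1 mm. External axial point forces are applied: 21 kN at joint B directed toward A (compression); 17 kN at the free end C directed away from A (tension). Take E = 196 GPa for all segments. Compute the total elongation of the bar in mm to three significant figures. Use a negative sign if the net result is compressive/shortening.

0.0851 mm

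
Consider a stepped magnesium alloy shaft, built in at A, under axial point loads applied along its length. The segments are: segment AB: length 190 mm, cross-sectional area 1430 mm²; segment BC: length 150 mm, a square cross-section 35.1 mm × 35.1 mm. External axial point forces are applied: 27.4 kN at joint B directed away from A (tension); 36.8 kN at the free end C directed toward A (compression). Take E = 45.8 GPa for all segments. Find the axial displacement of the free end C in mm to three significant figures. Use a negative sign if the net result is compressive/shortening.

Internal axial forces (sectioning from the free end, tension +): N_BC = -36.8 kN, N_AB = -9.4 kN.
A_BC = 1232 mm².
δ_AB = -9400·190/(1430·45800) = -0.02727 mm
δ_BC = -36800·150/(1232·45800) = -0.09783 mm
δ = Σδ_i = -0.1251 mm.

-0.125 mm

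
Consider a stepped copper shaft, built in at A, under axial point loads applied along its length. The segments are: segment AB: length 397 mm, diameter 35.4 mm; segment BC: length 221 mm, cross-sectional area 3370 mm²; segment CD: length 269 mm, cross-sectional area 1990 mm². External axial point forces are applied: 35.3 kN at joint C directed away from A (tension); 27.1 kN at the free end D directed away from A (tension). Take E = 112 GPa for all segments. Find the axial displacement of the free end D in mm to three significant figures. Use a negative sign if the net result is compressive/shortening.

0.294 mm

Internal axial forces (sectioning from the free end, tension +): N_CD = 27.1 kN, N_BC = 62.4 kN, N_AB = 62.4 kN.
A_AB = 984.2 mm².
δ_AB = 62400·397/(984.2·112000) = 0.2247 mm
δ_BC = 62400·221/(3370·112000) = 0.03654 mm
δ_CD = 27100·269/(1990·112000) = 0.03271 mm
δ = Σδ_i = 0.294 mm.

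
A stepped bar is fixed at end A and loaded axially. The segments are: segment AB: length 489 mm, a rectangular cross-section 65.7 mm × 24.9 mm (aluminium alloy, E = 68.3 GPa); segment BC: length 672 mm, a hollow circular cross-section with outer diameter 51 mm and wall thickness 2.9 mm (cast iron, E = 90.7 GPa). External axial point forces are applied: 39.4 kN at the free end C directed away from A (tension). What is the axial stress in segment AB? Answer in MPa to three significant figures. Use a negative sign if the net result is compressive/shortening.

24.1 MPa

Internal axial forces (sectioning from the free end, tension +): N_BC = 39.4 kN, N_AB = 39.4 kN.
A_AB = 1636 mm².
σ_AB = N_AB/A_AB = 39400/1636 = 24.08 MPa.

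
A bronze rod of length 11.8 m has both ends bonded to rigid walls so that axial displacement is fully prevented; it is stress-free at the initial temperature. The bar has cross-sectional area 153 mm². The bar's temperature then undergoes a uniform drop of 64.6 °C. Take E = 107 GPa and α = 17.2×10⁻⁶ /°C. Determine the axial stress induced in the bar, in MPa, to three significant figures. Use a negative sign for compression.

Free thermal expansion αLΔT = 17.2e-6 · 11800 · -64.6 = -13.11 mm.
The walls impose strain ε = −(-13.11)/11800 = 1.1111e-03; σ = Eε = 107000 · 1.1111e-03 = 118.9 MPa.

119 MPa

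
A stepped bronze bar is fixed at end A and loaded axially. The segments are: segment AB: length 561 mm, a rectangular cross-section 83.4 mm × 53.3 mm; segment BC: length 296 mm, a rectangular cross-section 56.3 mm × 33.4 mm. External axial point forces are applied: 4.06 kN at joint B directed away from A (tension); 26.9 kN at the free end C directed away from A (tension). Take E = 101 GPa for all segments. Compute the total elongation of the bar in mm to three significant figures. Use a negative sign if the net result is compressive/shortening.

Internal axial forces (sectioning from the free end, tension +): N_BC = 26.9 kN, N_AB = 30.96 kN.
A_AB = 4445 mm².
A_BC = 1880 mm².
δ_AB = 30960·561/(4445·101000) = 0.03869 mm
δ_BC = 26900·296/(1880·101000) = 0.04192 mm
δ = Σδ_i = 0.08061 mm.

0.0806 mm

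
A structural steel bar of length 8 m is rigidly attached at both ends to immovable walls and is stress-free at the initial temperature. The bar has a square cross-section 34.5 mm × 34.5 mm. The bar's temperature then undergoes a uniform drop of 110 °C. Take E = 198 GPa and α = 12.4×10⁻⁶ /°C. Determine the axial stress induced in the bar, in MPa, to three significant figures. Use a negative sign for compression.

270 MPa

Free thermal expansion αLΔT = 12.4e-6 · 8000 · -110 = -10.91 mm.
The walls impose strain ε = −(-10.91)/8000 = 1.3640e-03; σ = Eε = 198000 · 1.3640e-03 = 270.1 MPa.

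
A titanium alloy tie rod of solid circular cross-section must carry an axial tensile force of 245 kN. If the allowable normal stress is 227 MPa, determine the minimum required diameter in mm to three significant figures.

Required area A ≥ P/σ_allow = 245000/227 = 1079 mm².
For a solid circular section, d ≥ √(4A/π) = 37.07 mm.

37.1 mm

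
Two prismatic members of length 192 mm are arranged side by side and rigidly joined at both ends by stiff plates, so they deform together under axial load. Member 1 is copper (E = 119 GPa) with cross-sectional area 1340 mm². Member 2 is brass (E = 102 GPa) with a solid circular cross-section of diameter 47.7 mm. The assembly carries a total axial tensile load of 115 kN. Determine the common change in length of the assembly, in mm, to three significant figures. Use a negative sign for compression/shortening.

0.0646 mm

A_2 = 1787 mm².
Equal strain + equilibrium ⇒ each member carries load in proportion to AE: A₁E₁ = 159500000 N, A₂E₂ = 182300000 N, ΣAE = 341700000 N.
δ = PL/ΣAE = 115000·192/341700000 = 0.06461 mm.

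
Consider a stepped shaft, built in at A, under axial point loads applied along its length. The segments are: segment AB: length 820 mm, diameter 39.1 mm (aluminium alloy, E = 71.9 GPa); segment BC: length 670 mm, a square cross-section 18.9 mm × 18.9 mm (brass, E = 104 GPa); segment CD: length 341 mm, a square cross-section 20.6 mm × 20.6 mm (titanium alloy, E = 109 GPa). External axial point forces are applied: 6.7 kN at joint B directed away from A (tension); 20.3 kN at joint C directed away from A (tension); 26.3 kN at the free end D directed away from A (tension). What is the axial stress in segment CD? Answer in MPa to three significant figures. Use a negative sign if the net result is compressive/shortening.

Internal axial forces (sectioning from the free end, tension +): N_CD = 26.3 kN, N_BC = 46.6 kN, N_AB = 53.3 kN.
A_CD = 424.4 mm².
σ_CD = N_CD/A_CD = 26300/424.4 = 61.98 MPa.

62.0 MPa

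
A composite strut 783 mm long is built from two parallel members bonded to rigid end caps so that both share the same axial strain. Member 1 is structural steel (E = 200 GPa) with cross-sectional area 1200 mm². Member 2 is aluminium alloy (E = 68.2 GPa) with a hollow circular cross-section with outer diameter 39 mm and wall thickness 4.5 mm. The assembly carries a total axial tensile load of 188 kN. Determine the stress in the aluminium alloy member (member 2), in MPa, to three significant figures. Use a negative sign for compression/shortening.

46.9 MPa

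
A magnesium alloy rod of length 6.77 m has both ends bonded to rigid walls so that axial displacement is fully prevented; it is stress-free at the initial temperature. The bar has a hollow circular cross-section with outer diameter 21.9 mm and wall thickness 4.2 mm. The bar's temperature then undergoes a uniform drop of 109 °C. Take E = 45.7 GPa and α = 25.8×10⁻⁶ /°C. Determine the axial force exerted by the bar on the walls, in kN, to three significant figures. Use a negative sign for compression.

30.0 kN

Free thermal expansion αLΔT = 25.8e-6 · 6770 · -109 = -19.04 mm.
The walls impose strain ε = −(-19.04)/6770 = 2.8122e-03; σ = Eε = 45700 · 2.8122e-03 = 128.5 MPa.
Wall reaction R = σ·A = 128.5·233.5 = 30010 N = 30.01 kN.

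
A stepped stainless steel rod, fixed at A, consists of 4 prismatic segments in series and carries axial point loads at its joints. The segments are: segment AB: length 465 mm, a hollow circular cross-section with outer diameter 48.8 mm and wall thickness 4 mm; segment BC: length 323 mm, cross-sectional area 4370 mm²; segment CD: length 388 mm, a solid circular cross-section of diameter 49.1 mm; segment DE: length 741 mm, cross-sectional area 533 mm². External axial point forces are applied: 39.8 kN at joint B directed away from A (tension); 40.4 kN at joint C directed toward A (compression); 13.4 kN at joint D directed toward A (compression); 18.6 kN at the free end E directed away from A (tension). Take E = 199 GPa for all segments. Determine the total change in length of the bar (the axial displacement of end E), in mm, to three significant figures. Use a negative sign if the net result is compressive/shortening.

Internal axial forces (sectioning from the free end, tension +): N_DE = 18.6 kN, N_CD = 5.2 kN, N_BC = -35.2 kN, N_AB = 4.6 kN.
A_AB = 563 mm².
A_CD = 1893 mm².
δ_AB = 4600·465/(563·199000) = 0.01909 mm
δ_BC = -35200·323/(4370·199000) = -0.01307 mm
δ_CD = 5200·388/(1893·199000) = 0.005355 mm
δ_DE = 18600·741/(533·199000) = 0.1299 mm
δ = Σδ_i = 0.1413 mm.

0.141 mm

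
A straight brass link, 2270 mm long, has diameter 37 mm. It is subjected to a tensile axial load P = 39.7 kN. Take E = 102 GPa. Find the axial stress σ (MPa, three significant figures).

36.9 MPa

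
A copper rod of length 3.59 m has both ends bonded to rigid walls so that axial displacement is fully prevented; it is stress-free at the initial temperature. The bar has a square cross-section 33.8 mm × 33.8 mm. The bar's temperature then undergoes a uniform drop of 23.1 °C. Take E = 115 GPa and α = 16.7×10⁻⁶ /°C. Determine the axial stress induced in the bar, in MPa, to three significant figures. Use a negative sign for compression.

Free thermal expansion αLΔT = 16.7e-6 · 3590 · -23.1 = -1.385 mm.
The walls impose strain ε = −(-1.385)/3590 = 3.8577e-04; σ = Eε = 115000 · 3.8577e-04 = 44.36 MPa.

44.4 MPa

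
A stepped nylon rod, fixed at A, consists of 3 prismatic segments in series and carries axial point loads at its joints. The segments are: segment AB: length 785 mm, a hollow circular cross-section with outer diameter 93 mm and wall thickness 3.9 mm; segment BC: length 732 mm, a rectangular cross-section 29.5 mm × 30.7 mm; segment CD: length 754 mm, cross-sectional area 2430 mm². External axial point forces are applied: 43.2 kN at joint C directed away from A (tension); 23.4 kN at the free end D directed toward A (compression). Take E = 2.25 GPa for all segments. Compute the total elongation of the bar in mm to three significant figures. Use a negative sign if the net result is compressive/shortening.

Internal axial forces (sectioning from the free end, tension +): N_CD = -23.4 kN, N_BC = 19.8 kN, N_AB = 19.8 kN.
A_AB = 1092 mm².
A_BC = 905.6 mm².
δ_AB = 19800·785/(1092·2250) = 6.328 mm
δ_BC = 19800·732/(905.6·2250) = 7.113 mm
δ_CD = -23400·754/(2430·2250) = -3.227 mm
δ = Σδ_i = 10.21 mm.

10.2 mm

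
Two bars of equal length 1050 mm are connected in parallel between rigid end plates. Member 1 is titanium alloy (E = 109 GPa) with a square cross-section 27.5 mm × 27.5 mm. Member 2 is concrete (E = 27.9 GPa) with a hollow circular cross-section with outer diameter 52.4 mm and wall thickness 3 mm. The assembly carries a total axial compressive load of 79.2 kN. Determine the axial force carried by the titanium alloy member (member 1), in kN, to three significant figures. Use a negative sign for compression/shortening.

-68.4 kN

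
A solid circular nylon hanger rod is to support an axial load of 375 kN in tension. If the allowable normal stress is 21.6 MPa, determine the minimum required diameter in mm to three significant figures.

Required area A ≥ P/σ_allow = 375000/21.6 = 17360 mm².
For a solid circular section, d ≥ √(4A/π) = 148.7 mm.

149 mm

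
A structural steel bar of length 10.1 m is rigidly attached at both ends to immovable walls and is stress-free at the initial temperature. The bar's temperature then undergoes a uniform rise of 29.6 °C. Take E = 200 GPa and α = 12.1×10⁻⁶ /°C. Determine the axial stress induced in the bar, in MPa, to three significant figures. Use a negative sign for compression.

-71.6 MPa

Free thermal expansion αLΔT = 12.1e-6 · 10100 · 29.6 = 3.617 mm.
The walls impose strain ε = −(3.617)/10100 = -3.5816e-04; σ = Eε = 200000 · -3.5816e-04 = -71.63 MPa.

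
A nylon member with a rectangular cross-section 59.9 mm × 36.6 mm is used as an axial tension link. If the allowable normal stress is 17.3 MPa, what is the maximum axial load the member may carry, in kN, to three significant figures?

A = 2192 mm².
P_max = σ_allow · A = 17.3 · 2192 = 37930 N = 37.93 kN.

37.9 kN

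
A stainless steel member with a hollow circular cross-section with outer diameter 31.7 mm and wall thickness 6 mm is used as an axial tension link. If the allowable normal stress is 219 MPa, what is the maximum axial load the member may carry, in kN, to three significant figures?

106 kN

A = 484.4 mm².
P_max = σ_allow · A = 219 · 484.4 = 106100 N = 106.1 kN.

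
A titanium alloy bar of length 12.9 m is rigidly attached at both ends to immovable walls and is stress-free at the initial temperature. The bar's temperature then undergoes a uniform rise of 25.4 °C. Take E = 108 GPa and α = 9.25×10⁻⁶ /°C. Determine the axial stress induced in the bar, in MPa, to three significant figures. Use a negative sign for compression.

Free thermal expansion αLΔT = 9.25e-6 · 12900 · 25.4 = 3.031 mm.
The walls impose strain ε = −(3.031)/12900 = -2.3495e-04; σ = Eε = 108000 · -2.3495e-04 = -25.37 MPa.

-25.4 MPa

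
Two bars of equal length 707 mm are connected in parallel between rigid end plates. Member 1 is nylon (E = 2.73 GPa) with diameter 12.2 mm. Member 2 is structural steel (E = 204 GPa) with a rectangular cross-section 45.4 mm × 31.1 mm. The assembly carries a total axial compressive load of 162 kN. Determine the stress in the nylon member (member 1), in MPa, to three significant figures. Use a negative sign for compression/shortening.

-1.53 MPa

A_1 = 116.9 mm².
A_2 = 1412 mm².
Equal strain + equilibrium ⇒ each member carries load in proportion to AE: A₁E₁ = 319100 N, A₂E₂ = 288000000 N, ΣAE = 288400000 N.
σ₁ = P·E₁/ΣAE = -162000·2730/288400000 = -1.534 MPa.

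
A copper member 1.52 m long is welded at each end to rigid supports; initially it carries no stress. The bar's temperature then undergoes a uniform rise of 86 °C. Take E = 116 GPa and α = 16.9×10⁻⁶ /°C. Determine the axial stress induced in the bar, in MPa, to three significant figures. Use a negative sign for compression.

-169 MPa

Free thermal expansion αLΔT = 16.9e-6 · 1520 · 86 = 2.209 mm.
The walls impose strain ε = −(2.209)/1520 = -1.4534e-03; σ = Eε = 116000 · -1.4534e-03 = -168.6 MPa.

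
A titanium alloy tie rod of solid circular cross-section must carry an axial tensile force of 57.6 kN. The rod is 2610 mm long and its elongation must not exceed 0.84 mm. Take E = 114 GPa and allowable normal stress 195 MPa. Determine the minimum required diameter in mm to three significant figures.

44.7 mm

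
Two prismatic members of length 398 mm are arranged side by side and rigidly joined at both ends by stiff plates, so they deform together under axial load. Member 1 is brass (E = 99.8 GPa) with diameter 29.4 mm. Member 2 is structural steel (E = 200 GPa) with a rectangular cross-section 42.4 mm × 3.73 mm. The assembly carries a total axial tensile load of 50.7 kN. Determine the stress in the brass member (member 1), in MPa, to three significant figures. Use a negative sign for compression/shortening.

50.9 MPa

A_1 = 678.9 mm².
A_2 = 158.2 mm².
Equal strain + equilibrium ⇒ each member carries load in proportion to AE: A₁E₁ = 67750000 N, A₂E₂ = 31630000 N, ΣAE = 99380000 N.
σ₁ = P·E₁/ΣAE = 50700·99800/99380000 = 50.91 MPa.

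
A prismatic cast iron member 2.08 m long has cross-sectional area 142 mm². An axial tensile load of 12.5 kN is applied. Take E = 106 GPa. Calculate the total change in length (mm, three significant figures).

1.73 mm

δ_mech = NL/(AE) = 12500·2080/(142·106000) = 1.727 mm.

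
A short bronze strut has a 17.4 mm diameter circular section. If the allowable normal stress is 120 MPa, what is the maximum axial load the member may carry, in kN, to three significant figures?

A = 237.8 mm².
P_max = σ_allow · A = 120 · 237.8 = 28530 N = 28.53 kN.

28.5 kN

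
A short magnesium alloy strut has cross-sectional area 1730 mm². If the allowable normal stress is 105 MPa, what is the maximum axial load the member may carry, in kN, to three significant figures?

182 kN

P_max = σ_allow · A = 105 · 1730 = 181600 N = 181.7 kN.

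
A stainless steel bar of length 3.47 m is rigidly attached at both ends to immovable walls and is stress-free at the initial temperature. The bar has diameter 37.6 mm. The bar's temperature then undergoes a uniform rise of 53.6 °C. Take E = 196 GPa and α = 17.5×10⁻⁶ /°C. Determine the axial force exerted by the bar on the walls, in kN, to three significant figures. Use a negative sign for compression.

-204 kN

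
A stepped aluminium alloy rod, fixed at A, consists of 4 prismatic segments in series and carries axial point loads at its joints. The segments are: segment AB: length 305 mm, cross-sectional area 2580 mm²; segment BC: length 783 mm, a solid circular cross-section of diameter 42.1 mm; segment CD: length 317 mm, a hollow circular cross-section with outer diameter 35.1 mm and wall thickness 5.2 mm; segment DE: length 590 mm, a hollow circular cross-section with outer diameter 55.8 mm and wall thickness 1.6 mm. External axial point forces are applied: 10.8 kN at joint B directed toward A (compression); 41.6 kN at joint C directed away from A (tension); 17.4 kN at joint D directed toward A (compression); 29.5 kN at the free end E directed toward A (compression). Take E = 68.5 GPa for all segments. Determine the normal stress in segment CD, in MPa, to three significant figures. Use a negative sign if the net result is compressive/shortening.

Internal axial forces (sectioning from the free end, tension +): N_DE = -29.5 kN, N_CD = -46.9 kN, N_BC = -5.3 kN, N_AB = -16.1 kN.
A_CD = 488.5 mm².
σ_CD = N_CD/A_CD = -46900/488.5 = -96.02 MPa.

-96.0 MPa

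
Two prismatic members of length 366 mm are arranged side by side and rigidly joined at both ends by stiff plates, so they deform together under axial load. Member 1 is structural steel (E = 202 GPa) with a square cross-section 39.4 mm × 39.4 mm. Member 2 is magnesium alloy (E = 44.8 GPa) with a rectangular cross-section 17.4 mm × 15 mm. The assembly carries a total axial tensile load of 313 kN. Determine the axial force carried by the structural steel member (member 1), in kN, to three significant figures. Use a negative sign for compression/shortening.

302 kN

A_1 = 1552 mm².
A_2 = 261 mm².
Equal strain + equilibrium ⇒ each member carries load in proportion to AE: A₁E₁ = 313600000 N, A₂E₂ = 11690000 N, ΣAE = 325300000 N.
F₁ = P·A₁E₁/ΣAE = 313000·313600000/325300000 = 301700 N.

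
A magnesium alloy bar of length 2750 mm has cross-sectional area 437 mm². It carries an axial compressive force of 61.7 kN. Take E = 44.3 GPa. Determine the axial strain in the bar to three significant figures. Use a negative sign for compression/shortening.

-0.00319

σ = N/A = -141.2 MPa; ε = σ/E = -141.2/44300 = -3.187e-03.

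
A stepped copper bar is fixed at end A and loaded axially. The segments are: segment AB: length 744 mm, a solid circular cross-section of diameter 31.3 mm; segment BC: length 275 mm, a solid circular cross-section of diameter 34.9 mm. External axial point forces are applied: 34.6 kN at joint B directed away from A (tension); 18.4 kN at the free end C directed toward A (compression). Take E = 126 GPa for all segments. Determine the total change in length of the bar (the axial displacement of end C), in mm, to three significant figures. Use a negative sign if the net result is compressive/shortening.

0.0823 mm

Internal axial forces (sectioning from the free end, tension +): N_BC = -18.4 kN, N_AB = 16.2 kN.
A_AB = 769.4 mm².
A_BC = 956.6 mm².
δ_AB = 16200·744/(769.4·126000) = 0.1243 mm
δ_BC = -18400·275/(956.6·126000) = -0.04198 mm
δ = Σδ_i = 0.08234 mm.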